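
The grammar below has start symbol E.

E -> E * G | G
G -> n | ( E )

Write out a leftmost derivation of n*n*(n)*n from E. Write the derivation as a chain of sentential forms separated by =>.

E => E*G   [E -> E * G]
E*G => E*G*G   [E -> E * G]
E*G*G => E*G*G*G   [E -> E * G]
E*G*G*G => G*G*G*G   [E -> G]
G*G*G*G => n*G*G*G   [G -> n]
n*G*G*G => n*n*G*G   [G -> n]
n*n*G*G => n*n*(E)*G   [G -> ( E )]
n*n*(E)*G => n*n*(G)*G   [E -> G]
n*n*(G)*G => n*n*(n)*G   [G -> n]
n*n*(n)*G => n*n*(n)*n   [G -> n]

E=>E*G=>E*G*G=>E*G*G*G=>G*G*G*G=>n*G*G*G=>n*n*G*G=>n*n*(E)*G=>n*n*(G)*G=>n*n*(n)*G=>n*n*(n)*n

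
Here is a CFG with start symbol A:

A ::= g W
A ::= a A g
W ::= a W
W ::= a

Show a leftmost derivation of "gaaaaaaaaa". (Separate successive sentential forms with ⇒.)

A ⇒ gW ⇒ gaW ⇒ gaaW ⇒ gaaaW ⇒ gaaaaW ⇒ gaaaaaW ⇒ gaaaaaaW ⇒ gaaaaaaaW ⇒ gaaaaaaaaW ⇒ gaaaaaaaaa

A ⇒ gW   [A ::= g W]
gW ⇒ gaW   [W ::= a W]
gaW ⇒ gaaW   [W ::= a W]
gaaW ⇒ gaaaW   [W ::= a W]
gaaaW ⇒ gaaaaW   [W ::= a W]
gaaaaW ⇒ gaaaaaW   [W ::= a W]
gaaaaaW ⇒ gaaaaaaW   [W ::= a W]
gaaaaaaW ⇒ gaaaaaaaW   [W ::= a W]
gaaaaaaaW ⇒ gaaaaaaaaW   [W ::= a W]
gaaaaaaaaW ⇒ gaaaaaaaaa   [W ::= a]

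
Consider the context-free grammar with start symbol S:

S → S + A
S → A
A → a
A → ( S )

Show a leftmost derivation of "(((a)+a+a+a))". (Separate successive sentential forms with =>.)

S=>A=>(S)=>(A)=>((S))=>((S+A))=>((S+A+A))=>((S+A+A+A))=>((A+A+A+A))=>(((S)+A+A+A))=>(((A)+A+A+A))=>(((a)+A+A+A))=>(((a)+a+A+A))=>(((a)+a+a+A))=>(((a)+a+a+a))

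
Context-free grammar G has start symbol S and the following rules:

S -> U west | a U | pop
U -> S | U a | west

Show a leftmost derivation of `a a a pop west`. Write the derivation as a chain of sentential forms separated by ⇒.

S ⇒ a U ⇒ a S ⇒ a a U ⇒ a a S ⇒ a a a U ⇒ a a a S ⇒ a a a U west ⇒ a a a S west ⇒ a a a pop west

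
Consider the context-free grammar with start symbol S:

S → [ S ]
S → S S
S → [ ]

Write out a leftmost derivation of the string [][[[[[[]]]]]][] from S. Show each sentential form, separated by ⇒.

S ⇒ SS ⇒ []S ⇒ []SS ⇒ [][S]S ⇒ [][[S]]S ⇒ [][[[S]]]S ⇒ [][[[[S]]]]S ⇒ [][[[[[S]]]]]S ⇒ [][[[[[[]]]]]]S ⇒ [][[[[[[]]]]]][]

S ⇒ SS   [S → S S]
SS ⇒ []S   [S → [ ]]
[]S ⇒ []SS   [S → S S]
[]SS ⇒ [][S]S   [S → [ S ]]
[][S]S ⇒ [][[S]]S   [S → [ S ]]
[][[S]]S ⇒ [][[[S]]]S   [S → [ S ]]
[][[[S]]]S ⇒ [][[[[S]]]]S   [S → [ S ]]
[][[[[S]]]]S ⇒ [][[[[[S]]]]]S   [S → [ S ]]
[][[[[[S]]]]]S ⇒ [][[[[[[]]]]]]S   [S → [ ]]
[][[[[[[]]]]]]S ⇒ [][[[[[[]]]]]][]   [S → [ ]]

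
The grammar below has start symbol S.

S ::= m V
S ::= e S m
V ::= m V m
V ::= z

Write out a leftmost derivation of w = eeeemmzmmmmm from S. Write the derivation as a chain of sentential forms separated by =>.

S => eSm => eeSmm => eeeSmmm => eeeeSmmmm => eeeemVmmmm => eeeemmVmmmmm => eeeemmzmmmmm

S => eSm   [S ::= e S m]
eSm => eeSmm   [S ::= e S m]
eeSmm => eeeSmmm   [S ::= e S m]
eeeSmmm => eeeeSmmmm   [S ::= e S m]
eeeeSmmmm => eeeemVmmmm   [S ::= m V]
eeeemVmmmm => eeeemmVmmmmm   [V ::= m V m]
eeeemmVmmmmm => eeeemmzmmmmm   [V ::= z]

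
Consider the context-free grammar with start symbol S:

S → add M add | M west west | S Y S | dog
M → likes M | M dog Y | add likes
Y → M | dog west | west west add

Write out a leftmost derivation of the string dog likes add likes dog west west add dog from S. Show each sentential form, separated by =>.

S => S Y S => dog Y S => dog M S => dog M dog Y S => dog likes M dog Y S => dog likes add likes dog Y S => dog likes add likes dog west west add S => dog likes add likes dog west west add dog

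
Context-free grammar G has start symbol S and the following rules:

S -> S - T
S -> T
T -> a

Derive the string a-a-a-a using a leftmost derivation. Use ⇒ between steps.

S ⇒ S-T ⇒ S-T-T ⇒ S-T-T-T ⇒ T-T-T-T ⇒ a-T-T-T ⇒ a-a-T-T ⇒ a-a-a-T ⇒ a-a-a-a

S ⇒ S-T   [S -> S - T]
S-T ⇒ S-T-T   [S -> S - T]
S-T-T ⇒ S-T-T-T   [S -> S - T]
S-T-T-T ⇒ T-T-T-T   [S -> T]
T-T-T-T ⇒ a-T-T-T   [T -> a]
a-T-T-T ⇒ a-a-T-T   [T -> a]
a-a-T-T ⇒ a-a-a-T   [T -> a]
a-a-a-T ⇒ a-a-a-a   [T -> a]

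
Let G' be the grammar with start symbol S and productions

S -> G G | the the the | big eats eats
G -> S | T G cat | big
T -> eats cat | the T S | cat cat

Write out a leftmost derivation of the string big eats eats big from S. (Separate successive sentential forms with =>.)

S => G G   [S -> G G]
G G => S G   [G -> S]
S G => big eats eats G   [S -> big eats eats]
big eats eats G => big eats eats big   [G -> big]

S => G G => S G => big eats eats G => big eats eats big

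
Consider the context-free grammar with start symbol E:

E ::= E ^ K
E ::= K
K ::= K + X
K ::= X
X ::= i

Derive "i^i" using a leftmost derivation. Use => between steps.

E => E^K => K^K => X^K => i^K => i^X => i^i

E => E^K   [E ::= E ^ K]
E^K => K^K   [E ::= K]
K^K => X^K   [K ::= X]
X^K => i^K   [X ::= i]
i^K => i^X   [K ::= X]
i^X => i^i   [X ::= i]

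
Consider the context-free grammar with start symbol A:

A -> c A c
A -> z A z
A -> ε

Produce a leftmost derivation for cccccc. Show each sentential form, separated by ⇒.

A ⇒ cAc ⇒ ccAcc ⇒ cccAccc ⇒ cccccc

A ⇒ cAc   [A -> c A c]
cAc ⇒ ccAcc   [A -> c A c]
ccAcc ⇒ cccAccc   [A -> c A c]
cccAccc ⇒ cccccc   [A -> ε]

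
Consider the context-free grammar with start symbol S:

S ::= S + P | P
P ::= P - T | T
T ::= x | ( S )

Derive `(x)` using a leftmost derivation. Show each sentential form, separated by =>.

S => P => T => (S) => (P) => (T) => (x)

S => P   [S ::= P]
P => T   [P ::= T]
T => (S)   [T ::= ( S )]
(S) => (P)   [S ::= P]
(P) => (T)   [P ::= T]
(T) => (x)   [T ::= x]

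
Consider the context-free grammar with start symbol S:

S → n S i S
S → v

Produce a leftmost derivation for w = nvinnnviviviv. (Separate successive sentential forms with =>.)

S => nSiS => nviS => nvinSiS => nvinnSiSiS => nvinnnSiSiSiS => nvinnnviSiSiS => nvinnnviviSiS => nvinnnviviviS => nvinnnviviviv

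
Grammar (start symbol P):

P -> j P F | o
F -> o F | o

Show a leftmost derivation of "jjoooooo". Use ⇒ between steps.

P ⇒ jPF ⇒ jjPFF ⇒ jjoFF ⇒ jjooFF ⇒ jjoooF ⇒ jjooooF ⇒ jjoooooF ⇒ jjoooooo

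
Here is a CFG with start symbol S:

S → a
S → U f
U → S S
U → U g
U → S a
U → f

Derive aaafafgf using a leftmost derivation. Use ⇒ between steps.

S ⇒ Uf ⇒ Ugf ⇒ SSgf ⇒ aSgf ⇒ aUfgf ⇒ aSSfgf ⇒ aUfSfgf ⇒ aSafSfgf ⇒ aaafSfgf ⇒ aaafafgf

S ⇒ Uf   [S → U f]
Uf ⇒ Ugf   [U → U g]
Ugf ⇒ SSgf   [U → S S]
SSgf ⇒ aSgf   [S → a]
aSgf ⇒ aUfgf   [S → U f]
aUfgf ⇒ aSSfgf   [U → S S]
aSSfgf ⇒ aUfSfgf   [S → U f]
aUfSfgf ⇒ aSafSfgf   [U → S a]
aSafSfgf ⇒ aaafSfgf   [S → a]
aaafSfgf ⇒ aaafafgf   [S → a]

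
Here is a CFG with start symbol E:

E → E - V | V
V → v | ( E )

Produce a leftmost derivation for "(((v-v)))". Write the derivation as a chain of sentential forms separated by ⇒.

E ⇒ V ⇒ (E) ⇒ (V) ⇒ ((E)) ⇒ ((V)) ⇒ (((E))) ⇒ (((E-V))) ⇒ (((V-V))) ⇒ (((v-V))) ⇒ (((v-v)))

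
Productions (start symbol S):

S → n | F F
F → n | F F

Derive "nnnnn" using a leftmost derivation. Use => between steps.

S => FF   [S → F F]
FF => nF   [F → n]
nF => nFF   [F → F F]
nFF => nFFF   [F → F F]
nFFF => nnFF   [F → n]
nnFF => nnFFF   [F → F F]
nnFFF => nnnFF   [F → n]
nnnFF => nnnnF   [F → n]
nnnnF => nnnnn   [F → n]

S=>FF=>nF=>nFF=>nFFF=>nnFF=>nnFFF=>nnnFF=>nnnnF=>nnnnn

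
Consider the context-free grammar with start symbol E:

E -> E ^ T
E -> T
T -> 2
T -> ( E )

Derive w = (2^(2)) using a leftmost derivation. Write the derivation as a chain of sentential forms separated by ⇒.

E ⇒ T   [E -> T]
T ⇒ (E)   [T -> ( E )]
(E) ⇒ (E^T)   [E -> E ^ T]
(E^T) ⇒ (T^T)   [E -> T]
(T^T) ⇒ (2^T)   [T -> 2]
(2^T) ⇒ (2^(E))   [T -> ( E )]
(2^(E)) ⇒ (2^(T))   [E -> T]
(2^(T)) ⇒ (2^(2))   [T -> 2]

E ⇒ T ⇒ (E) ⇒ (E^T) ⇒ (T^T) ⇒ (2^T) ⇒ (2^(E)) ⇒ (2^(T)) ⇒ (2^(2))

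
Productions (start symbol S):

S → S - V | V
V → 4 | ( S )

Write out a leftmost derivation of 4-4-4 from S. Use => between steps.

S => S-V   [S → S - V]
S-V => S-V-V   [S → S - V]
S-V-V => V-V-V   [S → V]
V-V-V => 4-V-V   [V → 4]
4-V-V => 4-4-V   [V → 4]
4-4-V => 4-4-4   [V → 4]

S=>S-V=>S-V-V=>V-V-V=>4-V-V=>4-4-V=>4-4-4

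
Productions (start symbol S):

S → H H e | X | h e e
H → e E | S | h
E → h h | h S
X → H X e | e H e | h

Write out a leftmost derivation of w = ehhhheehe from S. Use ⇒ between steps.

S ⇒ HHe   [S → H H e]
HHe ⇒ SHe   [H → S]
SHe ⇒ HHeHe   [S → H H e]
HHeHe ⇒ eEHeHe   [H → e E]
eEHeHe ⇒ ehhHeHe   [E → h h]
ehhHeHe ⇒ ehhSeHe   [H → S]
ehhSeHe ⇒ ehhHHeeHe   [S → H H e]
ehhHHeeHe ⇒ ehhhHeeHe   [H → h]
ehhhHeeHe ⇒ ehhhheeHe   [H → h]
ehhhheeHe ⇒ ehhhheehe   [H → h]

S⇒HHe⇒SHe⇒HHeHe⇒eEHeHe⇒ehhHeHe⇒ehhSeHe⇒ehhHHeeHe⇒ehhhHeeHe⇒ehhhheeHe⇒ehhhheehe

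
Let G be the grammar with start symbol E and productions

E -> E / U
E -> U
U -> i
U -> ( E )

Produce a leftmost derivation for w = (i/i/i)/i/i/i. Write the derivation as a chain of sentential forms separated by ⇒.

E ⇒ E/U ⇒ E/U/U ⇒ E/U/U/U ⇒ U/U/U/U ⇒ (E)/U/U/U ⇒ (E/U)/U/U/U ⇒ (E/U/U)/U/U/U ⇒ (U/U/U)/U/U/U ⇒ (i/U/U)/U/U/U ⇒ (i/i/U)/U/U/U ⇒ (i/i/i)/U/U/U ⇒ (i/i/i)/i/U/U ⇒ (i/i/i)/i/i/U ⇒ (i/i/i)/i/i/i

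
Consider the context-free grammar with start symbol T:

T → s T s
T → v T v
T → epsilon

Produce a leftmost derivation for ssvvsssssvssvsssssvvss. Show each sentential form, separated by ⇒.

T ⇒ sTs   [T → s T s]
sTs ⇒ ssTss   [T → s T s]
ssTss ⇒ ssvTvss   [T → v T v]
ssvTvss ⇒ ssvvTvvss   [T → v T v]
ssvvTvvss ⇒ ssvvsTsvvss   [T → s T s]
ssvvsTsvvss ⇒ ssvvssTssvvss   [T → s T s]
ssvvssTssvvss ⇒ ssvvsssTsssvvss   [T → s T s]
ssvvsssTsssvvss ⇒ ssvvssssTssssvvss   [T → s T s]
ssvvssssTssssvvss ⇒ ssvvsssssTsssssvvss   [T → s T s]
ssvvsssssTsssssvvss ⇒ ssvvsssssvTvsssssvvss   [T → v T v]
ssvvsssssvTvsssssvvss ⇒ ssvvsssssvsTsvsssssvvss   [T → s T s]
ssvvsssssvsTsvsssssvvss ⇒ ssvvsssssvssvsssssvvss   [T → epsilon]

T ⇒ sTs ⇒ ssTss ⇒ ssvTvss ⇒ ssvvTvvss ⇒ ssvvsTsvvss ⇒ ssvvssTssvvss ⇒ ssvvsssTsssvvss ⇒ ssvvssssTssssvvss ⇒ ssvvsssssTsssssvvss ⇒ ssvvsssssvTvsssssvvss ⇒ ssvvsssssvsTsvsssssvvss ⇒ ssvvsssssvssvsssssvvss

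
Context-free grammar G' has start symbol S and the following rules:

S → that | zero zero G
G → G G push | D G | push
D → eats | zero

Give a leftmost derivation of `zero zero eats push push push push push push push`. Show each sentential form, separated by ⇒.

S ⇒ zero zero G ⇒ zero zero G G push ⇒ zero zero G G push G push ⇒ zero zero G G push G push G push ⇒ zero zero D G G push G push G push ⇒ zero zero eats G G push G push G push ⇒ zero zero eats push G push G push G push ⇒ zero zero eats push push push G push G push ⇒ zero zero eats push push push push push G push ⇒ zero zero eats push push push push push push push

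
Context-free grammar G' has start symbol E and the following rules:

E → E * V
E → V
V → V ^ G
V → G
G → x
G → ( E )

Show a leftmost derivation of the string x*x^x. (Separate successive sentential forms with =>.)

E => E*V   [E → E * V]
E*V => V*V   [E → V]
V*V => G*V   [V → G]
G*V => x*V   [G → x]
x*V => x*V^G   [V → V ^ G]
x*V^G => x*G^G   [V → G]
x*G^G => x*x^G   [G → x]
x*x^G => x*x^x   [G → x]

E => E*V => V*V => G*V => x*V => x*V^G => x*G^G => x*x^G => x*x^x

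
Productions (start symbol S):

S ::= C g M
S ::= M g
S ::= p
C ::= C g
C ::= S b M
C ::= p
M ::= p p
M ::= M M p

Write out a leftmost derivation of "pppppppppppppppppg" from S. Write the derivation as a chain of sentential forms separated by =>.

S => Mg => MMpg => MMpMpg => MMpMpMpg => MMpMpMpMpg => MMpMpMpMpMpg => ppMpMpMpMpMpg => pppppMpMpMpMpg => ppppppppMpMpMpg => pppppppppppMpMpg => ppppppppppppppMpg => pppppppppppppppppg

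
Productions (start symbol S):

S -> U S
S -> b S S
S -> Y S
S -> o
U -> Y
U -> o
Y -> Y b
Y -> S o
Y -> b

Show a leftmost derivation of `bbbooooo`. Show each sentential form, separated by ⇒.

S ⇒ YS ⇒ SoS ⇒ YSoS ⇒ SoSoS ⇒ USoSoS ⇒ YSoSoS ⇒ YbSoSoS ⇒ YbbSoSoS ⇒ bbbSoSoS ⇒ bbbooSoS ⇒ bbbooooS ⇒ bbbooooo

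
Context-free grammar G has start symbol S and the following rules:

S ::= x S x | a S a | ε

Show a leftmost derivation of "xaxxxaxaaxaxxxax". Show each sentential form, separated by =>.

S => xSx   [S ::= x S x]
xSx => xaSax   [S ::= a S a]
xaSax => xaxSxax   [S ::= x S x]
xaxSxax => xaxxSxxax   [S ::= x S x]
xaxxSxxax => xaxxxSxxxax   [S ::= x S x]
xaxxxSxxxax => xaxxxaSaxxxax   [S ::= a S a]
xaxxxaSaxxxax => xaxxxaxSxaxxxax   [S ::= x S x]
xaxxxaxSxaxxxax => xaxxxaxaSaxaxxxax   [S ::= a S a]
xaxxxaxaSaxaxxxax => xaxxxaxaaxaxxxax   [S ::= ε]

S=>xSx=>xaSax=>xaxSxax=>xaxxSxxax=>xaxxxSxxxax=>xaxxxaSaxxxax=>xaxxxaxSxaxxxax=>xaxxxaxaSaxaxxxax=>xaxxxaxaaxaxxxax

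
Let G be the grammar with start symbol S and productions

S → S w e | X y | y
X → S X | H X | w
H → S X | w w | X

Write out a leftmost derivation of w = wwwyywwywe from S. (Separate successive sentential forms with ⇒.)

S ⇒ Swe   [S → S w e]
Swe ⇒ Xywe   [S → X y]
Xywe ⇒ HXywe   [X → H X]
HXywe ⇒ wwXywe   [H → w w]
wwXywe ⇒ wwHXywe   [X → H X]
wwHXywe ⇒ wwSXXywe   [H → S X]
wwSXXywe ⇒ wwXyXXywe   [S → X y]
wwXyXXywe ⇒ wwwyXXywe   [X → w]
wwwyXXywe ⇒ wwwySXXywe   [X → S X]
wwwySXXywe ⇒ wwwyyXXywe   [S → y]
wwwyyXXywe ⇒ wwwyywXywe   [X → w]
wwwyywXywe ⇒ wwwyywwywe   [X → w]

S ⇒ Swe ⇒ Xywe ⇒ HXywe ⇒ wwXywe ⇒ wwHXywe ⇒ wwSXXywe ⇒ wwXyXXywe ⇒ wwwyXXywe ⇒ wwwySXXywe ⇒ wwwyyXXywe ⇒ wwwyywXywe ⇒ wwwyywwywe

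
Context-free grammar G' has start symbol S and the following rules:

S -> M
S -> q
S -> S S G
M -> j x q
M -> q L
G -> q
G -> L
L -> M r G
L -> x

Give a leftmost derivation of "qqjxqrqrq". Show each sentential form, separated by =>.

S => M   [S -> M]
M => qL   [M -> q L]
qL => qMrG   [L -> M r G]
qMrG => qqLrG   [M -> q L]
qqLrG => qqMrGrG   [L -> M r G]
qqMrGrG => qqjxqrGrG   [M -> j x q]
qqjxqrGrG => qqjxqrqrG   [G -> q]
qqjxqrqrG => qqjxqrqrq   [G -> q]

S=>M=>qL=>qMrG=>qqLrG=>qqMrGrG=>qqjxqrGrG=>qqjxqrqrG=>qqjxqrqrq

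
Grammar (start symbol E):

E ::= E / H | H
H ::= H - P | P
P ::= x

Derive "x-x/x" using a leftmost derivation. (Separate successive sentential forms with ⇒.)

E⇒E/H⇒H/H⇒H-P/H⇒P-P/H⇒x-P/H⇒x-x/H⇒x-x/P⇒x-x/x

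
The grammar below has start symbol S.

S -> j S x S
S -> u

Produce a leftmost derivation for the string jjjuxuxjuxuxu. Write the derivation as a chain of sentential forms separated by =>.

S => jSxS   [S -> j S x S]
jSxS => jjSxSxS   [S -> j S x S]
jjSxSxS => jjjSxSxSxS   [S -> j S x S]
jjjSxSxSxS => jjjuxSxSxS   [S -> u]
jjjuxSxSxS => jjjuxuxSxS   [S -> u]
jjjuxuxSxS => jjjuxuxjSxSxS   [S -> j S x S]
jjjuxuxjSxSxS => jjjuxuxjuxSxS   [S -> u]
jjjuxuxjuxSxS => jjjuxuxjuxuxS   [S -> u]
jjjuxuxjuxuxS => jjjuxuxjuxuxu   [S -> u]

S => jSxS => jjSxSxS => jjjSxSxSxS => jjjuxSxSxS => jjjuxuxSxS => jjjuxuxjSxSxS => jjjuxuxjuxSxS => jjjuxuxjuxuxS => jjjuxuxjuxuxu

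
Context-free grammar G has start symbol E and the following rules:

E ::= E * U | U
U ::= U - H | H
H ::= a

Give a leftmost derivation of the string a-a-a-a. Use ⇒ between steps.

E⇒U⇒U-H⇒U-H-H⇒U-H-H-H⇒H-H-H-H⇒a-H-H-H⇒a-a-H-H⇒a-a-a-H⇒a-a-a-a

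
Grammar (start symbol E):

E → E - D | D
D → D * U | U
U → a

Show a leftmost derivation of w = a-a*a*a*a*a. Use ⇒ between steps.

E⇒E-D⇒D-D⇒U-D⇒a-D⇒a-D*U⇒a-D*U*U⇒a-D*U*U*U⇒a-D*U*U*U*U⇒a-U*U*U*U*U⇒a-a*U*U*U*U⇒a-a*a*U*U*U⇒a-a*a*a*U*U⇒a-a*a*a*a*U⇒a-a*a*a*a*a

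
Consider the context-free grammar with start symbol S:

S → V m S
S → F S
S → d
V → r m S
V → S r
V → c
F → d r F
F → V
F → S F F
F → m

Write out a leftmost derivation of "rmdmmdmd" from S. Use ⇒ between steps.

S ⇒ VmS   [S → V m S]
VmS ⇒ rmSmS   [V → r m S]
rmSmS ⇒ rmFSmS   [S → F S]
rmFSmS ⇒ rmSFFSmS   [F → S F F]
rmSFFSmS ⇒ rmdFFSmS   [S → d]
rmdFFSmS ⇒ rmdmFSmS   [F → m]
rmdmFSmS ⇒ rmdmmSmS   [F → m]
rmdmmSmS ⇒ rmdmmdmS   [S → d]
rmdmmdmS ⇒ rmdmmdmd   [S → d]

S⇒VmS⇒rmSmS⇒rmFSmS⇒rmSFFSmS⇒rmdFFSmS⇒rmdmFSmS⇒rmdmmSmS⇒rmdmmdmS⇒rmdmmdmd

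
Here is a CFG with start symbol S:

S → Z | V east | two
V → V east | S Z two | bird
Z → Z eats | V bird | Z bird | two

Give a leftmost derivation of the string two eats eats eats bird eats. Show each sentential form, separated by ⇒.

S ⇒ Z ⇒ Z eats ⇒ Z bird eats ⇒ Z eats bird eats ⇒ Z eats eats bird eats ⇒ Z eats eats eats bird eats ⇒ two eats eats eats bird eats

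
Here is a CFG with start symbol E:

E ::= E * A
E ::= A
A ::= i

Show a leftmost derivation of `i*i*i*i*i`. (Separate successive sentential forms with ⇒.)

E⇒E*A⇒E*A*A⇒E*A*A*A⇒E*A*A*A*A⇒A*A*A*A*A⇒i*A*A*A*A⇒i*i*A*A*A⇒i*i*i*A*A⇒i*i*i*i*A⇒i*i*i*i*i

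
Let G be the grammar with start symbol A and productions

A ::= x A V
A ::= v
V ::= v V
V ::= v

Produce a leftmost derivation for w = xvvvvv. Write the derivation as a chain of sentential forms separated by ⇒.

A ⇒ xAV   [A ::= x A V]
xAV ⇒ xvV   [A ::= v]
xvV ⇒ xvvV   [V ::= v V]
xvvV ⇒ xvvvV   [V ::= v V]
xvvvV ⇒ xvvvvV   [V ::= v V]
xvvvvV ⇒ xvvvvv   [V ::= v]

A ⇒ xAV ⇒ xvV ⇒ xvvV ⇒ xvvvV ⇒ xvvvvV ⇒ xvvvvv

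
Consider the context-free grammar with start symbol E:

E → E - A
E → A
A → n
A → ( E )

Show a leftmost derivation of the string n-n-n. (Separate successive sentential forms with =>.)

E => E-A => E-A-A => A-A-A => n-A-A => n-n-A => n-n-n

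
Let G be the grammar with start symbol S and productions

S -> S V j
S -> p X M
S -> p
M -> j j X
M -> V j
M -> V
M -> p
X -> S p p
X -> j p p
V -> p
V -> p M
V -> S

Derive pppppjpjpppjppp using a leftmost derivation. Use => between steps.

S => pXM => pSppM => pSVjppM => ppVjppM => ppSjppM => pppXMjppM => pppSppMjppM => pppSVjppMjppM => pppSVjVjppMjppM => ppppVjVjppMjppM => pppppjVjppMjppM => pppppjpjppMjppM => pppppjpjpppjppM => pppppjpjpppjppp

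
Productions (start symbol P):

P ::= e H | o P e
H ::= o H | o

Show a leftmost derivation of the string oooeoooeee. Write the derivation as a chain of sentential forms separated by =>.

P => oPe => ooPee => oooPeee => oooeHeee => oooeoHeee => oooeooHeee => oooeoooeee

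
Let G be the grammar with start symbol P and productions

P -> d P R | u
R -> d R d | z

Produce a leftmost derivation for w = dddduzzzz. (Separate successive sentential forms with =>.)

P => dPR   [P -> d P R]
dPR => ddPRR   [P -> d P R]
ddPRR => dddPRRR   [P -> d P R]
dddPRRR => ddddPRRRR   [P -> d P R]
ddddPRRRR => dddduRRRR   [P -> u]
dddduRRRR => dddduzRRR   [R -> z]
dddduzRRR => dddduzzRR   [R -> z]
dddduzzRR => dddduzzzR   [R -> z]
dddduzzzR => dddduzzzz   [R -> z]

P=>dPR=>ddPRR=>dddPRRR=>ddddPRRRR=>dddduRRRR=>dddduzRRR=>dddduzzRR=>dddduzzzR=>dddduzzzz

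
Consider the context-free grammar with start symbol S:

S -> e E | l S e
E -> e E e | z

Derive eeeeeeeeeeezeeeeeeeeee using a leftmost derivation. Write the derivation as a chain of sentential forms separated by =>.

S => eE   [S -> e E]
eE => eeEe   [E -> e E e]
eeEe => eeeEee   [E -> e E e]
eeeEee => eeeeEeee   [E -> e E e]
eeeeEeee => eeeeeEeeee   [E -> e E e]
eeeeeEeeee => eeeeeeEeeeee   [E -> e E e]
eeeeeeEeeeee => eeeeeeeEeeeeee   [E -> e E e]
eeeeeeeEeeeeee => eeeeeeeeEeeeeeee   [E -> e E e]
eeeeeeeeEeeeeeee => eeeeeeeeeEeeeeeeee   [E -> e E e]
eeeeeeeeeEeeeeeeee => eeeeeeeeeeEeeeeeeeee   [E -> e E e]
eeeeeeeeeeEeeeeeeeee => eeeeeeeeeeeEeeeeeeeeee   [E -> e E e]
eeeeeeeeeeeEeeeeeeeeee => eeeeeeeeeeezeeeeeeeeee   [E -> z]

S=>eE=>eeEe=>eeeEee=>eeeeEeee=>eeeeeEeeee=>eeeeeeEeeeee=>eeeeeeeEeeeeee=>eeeeeeeeEeeeeeee=>eeeeeeeeeEeeeeeeee=>eeeeeeeeeeEeeeeeeeee=>eeeeeeeeeeeEeeeeeeeeee=>eeeeeeeeeeezeeeeeeeeee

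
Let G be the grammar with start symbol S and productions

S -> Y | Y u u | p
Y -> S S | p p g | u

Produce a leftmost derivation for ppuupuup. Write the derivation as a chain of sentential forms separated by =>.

S => Y   [S -> Y]
Y => SS   [Y -> S S]
SS => YuuS   [S -> Y u u]
YuuS => SSuuS   [Y -> S S]
SSuuS => YuuSuuS   [S -> Y u u]
YuuSuuS => SSuuSuuS   [Y -> S S]
SSuuSuuS => pSuuSuuS   [S -> p]
pSuuSuuS => ppuuSuuS   [S -> p]
ppuuSuuS => ppuupuuS   [S -> p]
ppuupuuS => ppuupuup   [S -> p]

S => Y => SS => YuuS => SSuuS => YuuSuuS => SSuuSuuS => pSuuSuuS => ppuuSuuS => ppuupuuS => ppuupuup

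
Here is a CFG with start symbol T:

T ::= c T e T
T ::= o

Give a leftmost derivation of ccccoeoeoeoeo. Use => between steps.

T => cTeT => ccTeTeT => cccTeTeTeT => ccccTeTeTeTeT => ccccoeTeTeTeT => ccccoeoeTeTeT => ccccoeoeoeTeT => ccccoeoeoeoeT => ccccoeoeoeoeo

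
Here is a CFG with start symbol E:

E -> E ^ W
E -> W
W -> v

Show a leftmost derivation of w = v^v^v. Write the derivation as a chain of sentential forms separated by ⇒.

E⇒E^W⇒E^W^W⇒W^W^W⇒v^W^W⇒v^v^W⇒v^v^v

E ⇒ E^W   [E -> E ^ W]
E^W ⇒ E^W^W   [E -> E ^ W]
E^W^W ⇒ W^W^W   [E -> W]
W^W^W ⇒ v^W^W   [W -> v]
v^W^W ⇒ v^v^W   [W -> v]
v^v^W ⇒ v^v^v   [W -> v]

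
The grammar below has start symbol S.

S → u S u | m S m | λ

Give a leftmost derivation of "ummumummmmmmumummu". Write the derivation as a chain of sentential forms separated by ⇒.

S ⇒ uSu   [S → u S u]
uSu ⇒ umSmu   [S → m S m]
umSmu ⇒ ummSmmu   [S → m S m]
ummSmmu ⇒ ummuSummu   [S → u S u]
ummuSummu ⇒ ummumSmummu   [S → m S m]
ummumSmummu ⇒ ummumuSumummu   [S → u S u]
ummumuSumummu ⇒ ummumumSmumummu   [S → m S m]
ummumumSmumummu ⇒ ummumummSmmumummu   [S → m S m]
ummumummSmmumummu ⇒ ummumummmSmmmumummu   [S → m S m]
ummumummmSmmmumummu ⇒ ummumummmmmmumummu   [S → λ]

S ⇒ uSu ⇒ umSmu ⇒ ummSmmu ⇒ ummuSummu ⇒ ummumSmummu ⇒ ummumuSumummu ⇒ ummumumSmumummu ⇒ ummumummSmmumummu ⇒ ummumummmSmmmumummu ⇒ ummumummmmmmumummu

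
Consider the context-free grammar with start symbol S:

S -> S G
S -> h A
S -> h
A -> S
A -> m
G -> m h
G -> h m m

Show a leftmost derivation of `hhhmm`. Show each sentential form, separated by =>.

S => hA   [S -> h A]
hA => hS   [A -> S]
hS => hSG   [S -> S G]
hSG => hhG   [S -> h]
hhG => hhhmm   [G -> h m m]

S => hA => hS => hSG => hhG => hhhmm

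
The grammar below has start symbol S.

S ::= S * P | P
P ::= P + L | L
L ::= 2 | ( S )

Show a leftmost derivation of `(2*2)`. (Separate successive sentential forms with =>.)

S=>P=>L=>(S)=>(S*P)=>(P*P)=>(L*P)=>(2*P)=>(2*L)=>(2*2)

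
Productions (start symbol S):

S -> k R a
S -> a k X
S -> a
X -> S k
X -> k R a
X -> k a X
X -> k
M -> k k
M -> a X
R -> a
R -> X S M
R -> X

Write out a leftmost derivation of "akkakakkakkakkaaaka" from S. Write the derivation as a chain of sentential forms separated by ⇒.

S⇒akX⇒akkaX⇒akkakaX⇒akkakakRa⇒akkakakXSMa⇒akkakakkRaSMa⇒akkakakkXaSMa⇒akkakakkSkaSMa⇒akkakakkakXkaSMa⇒akkakakkakkaXkaSMa⇒akkakakkakkakkaSMa⇒akkakakkakkakkaaMa⇒akkakakkakkakkaaaXa⇒akkakakkakkakkaaaka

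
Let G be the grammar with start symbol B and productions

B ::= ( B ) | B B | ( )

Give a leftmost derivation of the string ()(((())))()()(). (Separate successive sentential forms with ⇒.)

B ⇒ BB   [B ::= B B]
BB ⇒ BBB   [B ::= B B]
BBB ⇒ BBBB   [B ::= B B]
BBBB ⇒ BBBBB   [B ::= B B]
BBBBB ⇒ ()BBBB   [B ::= ( )]
()BBBB ⇒ ()(B)BBB   [B ::= ( B )]
()(B)BBB ⇒ ()((B))BBB   [B ::= ( B )]
()((B))BBB ⇒ ()(((B)))BBB   [B ::= ( B )]
()(((B)))BBB ⇒ ()(((())))BBB   [B ::= ( )]
()(((())))BBB ⇒ ()(((())))()BB   [B ::= ( )]
()(((())))()BB ⇒ ()(((())))()()B   [B ::= ( )]
()(((())))()()B ⇒ ()(((())))()()()   [B ::= ( )]

B ⇒ BB ⇒ BBB ⇒ BBBB ⇒ BBBBB ⇒ ()BBBB ⇒ ()(B)BBB ⇒ ()((B))BBB ⇒ ()(((B)))BBB ⇒ ()(((())))BBB ⇒ ()(((())))()BB ⇒ ()(((())))()()B ⇒ ()(((())))()()()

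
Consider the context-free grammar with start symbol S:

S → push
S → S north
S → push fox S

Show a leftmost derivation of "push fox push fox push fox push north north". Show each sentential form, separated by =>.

S => push fox S => push fox push fox S => push fox push fox push fox S => push fox push fox push fox S north => push fox push fox push fox S north north => push fox push fox push fox push north north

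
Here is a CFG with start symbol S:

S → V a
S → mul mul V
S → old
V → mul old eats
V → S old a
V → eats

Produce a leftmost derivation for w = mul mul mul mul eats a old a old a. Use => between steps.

S => mul mul V   [S → mul mul V]
mul mul V => mul mul S old a   [V → S old a]
mul mul S old a => mul mul mul mul V old a   [S → mul mul V]
mul mul mul mul V old a => mul mul mul mul S old a old a   [V → S old a]
mul mul mul mul S old a old a => mul mul mul mul V a old a old a   [S → V a]
mul mul mul mul V a old a old a => mul mul mul mul eats a old a old a   [V → eats]

S => mul mul V => mul mul S old a => mul mul mul mul V old a => mul mul mul mul S old a old a => mul mul mul mul V a old a old a => mul mul mul mul eats a old a old a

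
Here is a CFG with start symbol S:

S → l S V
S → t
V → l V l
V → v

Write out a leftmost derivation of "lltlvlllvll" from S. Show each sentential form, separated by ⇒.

S⇒lSV⇒llSVV⇒lltVV⇒lltlVlV⇒lltlvlV⇒lltlvllVl⇒lltlvlllVll⇒lltlvlllvll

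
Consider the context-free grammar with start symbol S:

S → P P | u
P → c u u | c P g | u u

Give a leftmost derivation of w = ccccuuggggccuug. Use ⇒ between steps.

S ⇒ PP   [S → P P]
PP ⇒ cPgP   [P → c P g]
cPgP ⇒ ccPggP   [P → c P g]
ccPggP ⇒ cccPgggP   [P → c P g]
cccPgggP ⇒ ccccPggggP   [P → c P g]
ccccPggggP ⇒ ccccuuggggP   [P → u u]
ccccuuggggP ⇒ ccccuuggggcPg   [P → c P g]
ccccuuggggcPg ⇒ ccccuuggggccuug   [P → c u u]

S ⇒ PP ⇒ cPgP ⇒ ccPggP ⇒ cccPgggP ⇒ ccccPggggP ⇒ ccccuuggggP ⇒ ccccuuggggcPg ⇒ ccccuuggggccuug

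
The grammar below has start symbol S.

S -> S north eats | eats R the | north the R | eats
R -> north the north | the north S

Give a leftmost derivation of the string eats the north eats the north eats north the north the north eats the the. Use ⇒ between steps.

S ⇒ eats R the ⇒ eats the north S the ⇒ eats the north eats R the the ⇒ eats the north eats the north S the the ⇒ eats the north eats the north S north eats the the ⇒ eats the north eats the north eats R the north eats the the ⇒ eats the north eats the north eats north the north the north eats the the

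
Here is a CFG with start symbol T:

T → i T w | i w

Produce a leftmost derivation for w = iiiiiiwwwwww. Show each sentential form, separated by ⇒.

T ⇒ iTw   [T → i T w]
iTw ⇒ iiTww   [T → i T w]
iiTww ⇒ iiiTwww   [T → i T w]
iiiTwww ⇒ iiiiTwwww   [T → i T w]
iiiiTwwww ⇒ iiiiiTwwwww   [T → i T w]
iiiiiTwwwww ⇒ iiiiiiwwwwww   [T → i w]

T ⇒ iTw ⇒ iiTww ⇒ iiiTwww ⇒ iiiiTwwww ⇒ iiiiiTwwwww ⇒ iiiiiiwwwwww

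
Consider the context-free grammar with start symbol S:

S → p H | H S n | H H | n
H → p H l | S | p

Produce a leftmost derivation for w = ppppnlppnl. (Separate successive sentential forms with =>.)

S => pH   [S → p H]
pH => ppHl   [H → p H l]
ppHl => ppSl   [H → S]
ppSl => ppHSnl   [S → H S n]
ppHSnl => pppHlSnl   [H → p H l]
pppHlSnl => pppSlSnl   [H → S]
pppSlSnl => pppHHlSnl   [S → H H]
pppHHlSnl => ppppHlSnl   [H → p]
ppppHlSnl => ppppSlSnl   [H → S]
ppppSlSnl => ppppnlSnl   [S → n]
ppppnlSnl => ppppnlpHnl   [S → p H]
ppppnlpHnl => ppppnlppnl   [H → p]

S => pH => ppHl => ppSl => ppHSnl => pppHlSnl => pppSlSnl => pppHHlSnl => ppppHlSnl => ppppSlSnl => ppppnlSnl => ppppnlpHnl => ppppnlppnl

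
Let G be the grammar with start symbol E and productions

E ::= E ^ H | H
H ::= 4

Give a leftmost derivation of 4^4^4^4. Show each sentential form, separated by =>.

E => E^H   [E ::= E ^ H]
E^H => E^H^H   [E ::= E ^ H]
E^H^H => E^H^H^H   [E ::= E ^ H]
E^H^H^H => H^H^H^H   [E ::= H]
H^H^H^H => 4^H^H^H   [H ::= 4]
4^H^H^H => 4^4^H^H   [H ::= 4]
4^4^H^H => 4^4^4^H   [H ::= 4]
4^4^4^H => 4^4^4^4   [H ::= 4]

E => E^H => E^H^H => E^H^H^H => H^H^H^H => 4^H^H^H => 4^4^H^H => 4^4^4^H => 4^4^4^4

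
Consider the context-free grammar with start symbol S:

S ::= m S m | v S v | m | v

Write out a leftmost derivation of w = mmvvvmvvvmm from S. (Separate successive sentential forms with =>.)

S=>mSm=>mmSmm=>mmvSvmm=>mmvvSvvmm=>mmvvvSvvvmm=>mmvvvmvvvmm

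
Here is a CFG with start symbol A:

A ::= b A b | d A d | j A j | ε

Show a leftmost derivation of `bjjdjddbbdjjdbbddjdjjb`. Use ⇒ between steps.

A ⇒ bAb ⇒ bjAjb ⇒ bjjAjjb ⇒ bjjdAdjjb ⇒ bjjdjAjdjjb ⇒ bjjdjdAdjdjjb ⇒ bjjdjddAddjdjjb ⇒ bjjdjddbAbddjdjjb ⇒ bjjdjddbbAbbddjdjjb ⇒ bjjdjddbbdAdbbddjdjjb ⇒ bjjdjddbbdjAjdbbddjdjjb ⇒ bjjdjddbbdjjdbbddjdjjb

A ⇒ bAb   [A ::= b A b]
bAb ⇒ bjAjb   [A ::= j A j]
bjAjb ⇒ bjjAjjb   [A ::= j A j]
bjjAjjb ⇒ bjjdAdjjb   [A ::= d A d]
bjjdAdjjb ⇒ bjjdjAjdjjb   [A ::= j A j]
bjjdjAjdjjb ⇒ bjjdjdAdjdjjb   [A ::= d A d]
bjjdjdAdjdjjb ⇒ bjjdjddAddjdjjb   [A ::= d A d]
bjjdjddAddjdjjb ⇒ bjjdjddbAbddjdjjb   [A ::= b A b]
bjjdjddbAbddjdjjb ⇒ bjjdjddbbAbbddjdjjb   [A ::= b A b]
bjjdjddbbAbbddjdjjb ⇒ bjjdjddbbdAdbbddjdjjb   [A ::= d A d]
bjjdjddbbdAdbbddjdjjb ⇒ bjjdjddbbdjAjdbbddjdjjb   [A ::= j A j]
bjjdjddbbdjAjdbbddjdjjb ⇒ bjjdjddbbdjjdbbddjdjjb   [A ::= ε]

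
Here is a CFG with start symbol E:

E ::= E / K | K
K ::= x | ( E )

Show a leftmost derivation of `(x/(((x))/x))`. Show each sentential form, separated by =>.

E=>K=>(E)=>(E/K)=>(K/K)=>(x/K)=>(x/(E))=>(x/(E/K))=>(x/(K/K))=>(x/((E)/K))=>(x/((K)/K))=>(x/(((E))/K))=>(x/(((K))/K))=>(x/(((x))/K))=>(x/(((x))/x))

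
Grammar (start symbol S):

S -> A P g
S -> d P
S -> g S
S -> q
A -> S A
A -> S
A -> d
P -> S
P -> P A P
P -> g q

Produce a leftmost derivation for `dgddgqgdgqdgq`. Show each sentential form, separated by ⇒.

S ⇒ dP ⇒ dPAP ⇒ dSAP ⇒ dgSAP ⇒ dgdPAP ⇒ dgdPAPAP ⇒ dgdSAPAP ⇒ dgdAPgAPAP ⇒ dgddPgAPAP ⇒ dgddgqgAPAP ⇒ dgddgqgdPAP ⇒ dgddgqgdgqAP ⇒ dgddgqgdgqdP ⇒ dgddgqgdgqdgq

S ⇒ dP   [S -> d P]
dP ⇒ dPAP   [P -> P A P]
dPAP ⇒ dSAP   [P -> S]
dSAP ⇒ dgSAP   [S -> g S]
dgSAP ⇒ dgdPAP   [S -> d P]
dgdPAP ⇒ dgdPAPAP   [P -> P A P]
dgdPAPAP ⇒ dgdSAPAP   [P -> S]
dgdSAPAP ⇒ dgdAPgAPAP   [S -> A P g]
dgdAPgAPAP ⇒ dgddPgAPAP   [A -> d]
dgddPgAPAP ⇒ dgddgqgAPAP   [P -> g q]
dgddgqgAPAP ⇒ dgddgqgdPAP   [A -> d]
dgddgqgdPAP ⇒ dgddgqgdgqAP   [P -> g q]
dgddgqgdgqAP ⇒ dgddgqgdgqdP   [A -> d]
dgddgqgdgqdP ⇒ dgddgqgdgqdgq   [P -> g q]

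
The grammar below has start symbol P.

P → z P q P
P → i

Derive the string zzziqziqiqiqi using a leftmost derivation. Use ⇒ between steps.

P ⇒ zPqP   [P → z P q P]
zPqP ⇒ zzPqPqP   [P → z P q P]
zzPqPqP ⇒ zzzPqPqPqP   [P → z P q P]
zzzPqPqPqP ⇒ zzziqPqPqP   [P → i]
zzziqPqPqP ⇒ zzziqzPqPqPqP   [P → z P q P]
zzziqzPqPqPqP ⇒ zzziqziqPqPqP   [P → i]
zzziqziqPqPqP ⇒ zzziqziqiqPqP   [P → i]
zzziqziqiqPqP ⇒ zzziqziqiqiqP   [P → i]
zzziqziqiqiqP ⇒ zzziqziqiqiqi   [P → i]

P ⇒ zPqP ⇒ zzPqPqP ⇒ zzzPqPqPqP ⇒ zzziqPqPqP ⇒ zzziqzPqPqPqP ⇒ zzziqziqPqPqP ⇒ zzziqziqiqPqP ⇒ zzziqziqiqiqP ⇒ zzziqziqiqiqi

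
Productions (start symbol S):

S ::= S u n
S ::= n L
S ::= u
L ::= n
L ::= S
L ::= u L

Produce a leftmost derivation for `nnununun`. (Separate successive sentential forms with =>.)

S => Sun => Sunun => nLunun => nSunun => nnLunun => nnuLunun => nnununun

S => Sun   [S ::= S u n]
Sun => Sunun   [S ::= S u n]
Sunun => nLunun   [S ::= n L]
nLunun => nSunun   [L ::= S]
nSunun => nnLunun   [S ::= n L]
nnLunun => nnuLunun   [L ::= u L]
nnuLunun => nnununun   [L ::= n]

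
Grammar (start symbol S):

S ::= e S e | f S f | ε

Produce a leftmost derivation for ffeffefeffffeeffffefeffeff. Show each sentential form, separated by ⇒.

S⇒fSf⇒ffSff⇒ffeSeff⇒ffefSfeff⇒ffeffSffeff⇒ffeffeSeffeff⇒ffeffefSfeffeff⇒ffeffefeSefeffeff⇒ffeffefefSfefeffeff⇒ffeffefeffSffefeffeff⇒ffeffefefffSfffefeffeff⇒ffeffefeffffSffffefeffeff⇒ffeffefeffffeSeffffefeffeff⇒ffeffefeffffeeffffefeffeff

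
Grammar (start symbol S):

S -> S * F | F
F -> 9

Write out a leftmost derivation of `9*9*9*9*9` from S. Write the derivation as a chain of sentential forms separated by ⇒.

S ⇒ S*F ⇒ S*F*F ⇒ S*F*F*F ⇒ S*F*F*F*F ⇒ F*F*F*F*F ⇒ 9*F*F*F*F ⇒ 9*9*F*F*F ⇒ 9*9*9*F*F ⇒ 9*9*9*9*F ⇒ 9*9*9*9*9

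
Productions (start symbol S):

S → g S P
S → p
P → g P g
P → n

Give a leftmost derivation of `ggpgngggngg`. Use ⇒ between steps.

S ⇒ gSP   [S → g S P]
gSP ⇒ ggSPP   [S → g S P]
ggSPP ⇒ ggpPP   [S → p]
ggpPP ⇒ ggpgPgP   [P → g P g]
ggpgPgP ⇒ ggpgngP   [P → n]
ggpgngP ⇒ ggpgnggPg   [P → g P g]
ggpgnggPg ⇒ ggpgngggPgg   [P → g P g]
ggpgngggPgg ⇒ ggpgngggngg   [P → n]

S ⇒ gSP ⇒ ggSPP ⇒ ggpPP ⇒ ggpgPgP ⇒ ggpgngP ⇒ ggpgnggPg ⇒ ggpgngggPgg ⇒ ggpgngggngg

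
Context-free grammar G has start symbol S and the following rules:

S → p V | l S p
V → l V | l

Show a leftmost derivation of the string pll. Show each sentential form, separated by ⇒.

S ⇒ pV   [S → p V]
pV ⇒ plV   [V → l V]
plV ⇒ pll   [V → l]

S ⇒ pV ⇒ plV ⇒ pll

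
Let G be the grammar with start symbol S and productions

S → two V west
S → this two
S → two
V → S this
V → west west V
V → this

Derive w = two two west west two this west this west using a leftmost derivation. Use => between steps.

S => two V west => two S this west => two two V west this west => two two west west V west this west => two two west west S this west this west => two two west west two this west this west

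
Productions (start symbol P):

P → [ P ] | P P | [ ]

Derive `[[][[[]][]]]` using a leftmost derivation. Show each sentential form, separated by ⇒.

P⇒[P]⇒[PP]⇒[[]P]⇒[[][P]]⇒[[][PP]]⇒[[][[P]P]]⇒[[][[[]]P]]⇒[[][[[]][]]]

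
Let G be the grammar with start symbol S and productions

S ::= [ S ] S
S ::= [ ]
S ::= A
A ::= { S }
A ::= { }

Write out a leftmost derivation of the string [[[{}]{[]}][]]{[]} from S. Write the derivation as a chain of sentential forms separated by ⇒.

S⇒[S]S⇒[[S]S]S⇒[[[S]S]S]S⇒[[[A]S]S]S⇒[[[{}]S]S]S⇒[[[{}]A]S]S⇒[[[{}]{S}]S]S⇒[[[{}]{[]}]S]S⇒[[[{}]{[]}][]]S⇒[[[{}]{[]}][]]A⇒[[[{}]{[]}][]]{S}⇒[[[{}]{[]}][]]{[]}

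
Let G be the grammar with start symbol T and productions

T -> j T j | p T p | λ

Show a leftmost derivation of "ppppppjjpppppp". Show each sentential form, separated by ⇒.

T ⇒ pTp   [T -> p T p]
pTp ⇒ ppTpp   [T -> p T p]
ppTpp ⇒ pppTppp   [T -> p T p]
pppTppp ⇒ ppppTpppp   [T -> p T p]
ppppTpppp ⇒ pppppTppppp   [T -> p T p]
pppppTppppp ⇒ ppppppTpppppp   [T -> p T p]
ppppppTpppppp ⇒ ppppppjTjpppppp   [T -> j T j]
ppppppjTjpppppp ⇒ ppppppjjpppppp   [T -> λ]

T⇒pTp⇒ppTpp⇒pppTppp⇒ppppTpppp⇒pppppTppppp⇒ppppppTpppppp⇒ppppppjTjpppppp⇒ppppppjjpppppp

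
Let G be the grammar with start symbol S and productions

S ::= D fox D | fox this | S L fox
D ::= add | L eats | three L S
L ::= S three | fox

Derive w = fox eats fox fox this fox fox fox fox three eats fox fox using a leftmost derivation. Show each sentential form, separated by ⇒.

S ⇒ S L fox ⇒ D fox D L fox ⇒ L eats fox D L fox ⇒ fox eats fox D L fox ⇒ fox eats fox L eats L fox ⇒ fox eats fox S three eats L fox ⇒ fox eats fox S L fox three eats L fox ⇒ fox eats fox S L fox L fox three eats L fox ⇒ fox eats fox fox this L fox L fox three eats L fox ⇒ fox eats fox fox this fox fox L fox three eats L fox ⇒ fox eats fox fox this fox fox fox fox three eats L fox ⇒ fox eats fox fox this fox fox fox fox three eats fox fox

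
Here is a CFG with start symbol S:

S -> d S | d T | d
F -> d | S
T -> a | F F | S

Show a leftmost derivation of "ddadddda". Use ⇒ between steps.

S⇒dT⇒dFF⇒dSF⇒ddTF⇒ddaF⇒ddaS⇒ddadS⇒ddaddT⇒ddaddS⇒ddadddS⇒ddaddddT⇒ddadddda

S ⇒ dT   [S -> d T]
dT ⇒ dFF   [T -> F F]
dFF ⇒ dSF   [F -> S]
dSF ⇒ ddTF   [S -> d T]
ddTF ⇒ ddaF   [T -> a]
ddaF ⇒ ddaS   [F -> S]
ddaS ⇒ ddadS   [S -> d S]
ddadS ⇒ ddaddT   [S -> d T]
ddaddT ⇒ ddaddS   [T -> S]
ddaddS ⇒ ddadddS   [S -> d S]
ddadddS ⇒ ddaddddT   [S -> d T]
ddaddddT ⇒ ddadddda   [T -> a]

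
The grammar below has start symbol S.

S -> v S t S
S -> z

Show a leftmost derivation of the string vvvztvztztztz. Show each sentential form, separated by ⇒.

S ⇒ vStS   [S -> v S t S]
vStS ⇒ vvStStS   [S -> v S t S]
vvStStS ⇒ vvvStStStS   [S -> v S t S]
vvvStStStS ⇒ vvvztStStS   [S -> z]
vvvztStStS ⇒ vvvztvStStStS   [S -> v S t S]
vvvztvStStStS ⇒ vvvztvztStStS   [S -> z]
vvvztvztStStS ⇒ vvvztvztztStS   [S -> z]
vvvztvztztStS ⇒ vvvztvztztztS   [S -> z]
vvvztvztztztS ⇒ vvvztvztztztz   [S -> z]

S⇒vStS⇒vvStStS⇒vvvStStStS⇒vvvztStStS⇒vvvztvStStStS⇒vvvztvztStStS⇒vvvztvztztStS⇒vvvztvztztztS⇒vvvztvztztztz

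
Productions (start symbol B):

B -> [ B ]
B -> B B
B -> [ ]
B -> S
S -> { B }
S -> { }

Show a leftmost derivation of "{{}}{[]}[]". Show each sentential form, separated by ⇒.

B ⇒ BB   [B -> B B]
BB ⇒ SB   [B -> S]
SB ⇒ {B}B   [S -> { B }]
{B}B ⇒ {S}B   [B -> S]
{S}B ⇒ {{}}B   [S -> { }]
{{}}B ⇒ {{}}BB   [B -> B B]
{{}}BB ⇒ {{}}SB   [B -> S]
{{}}SB ⇒ {{}}{B}B   [S -> { B }]
{{}}{B}B ⇒ {{}}{[]}B   [B -> [ ]]
{{}}{[]}B ⇒ {{}}{[]}[]   [B -> [ ]]

B ⇒ BB ⇒ SB ⇒ {B}B ⇒ {S}B ⇒ {{}}B ⇒ {{}}BB ⇒ {{}}SB ⇒ {{}}{B}B ⇒ {{}}{[]}B ⇒ {{}}{[]}[]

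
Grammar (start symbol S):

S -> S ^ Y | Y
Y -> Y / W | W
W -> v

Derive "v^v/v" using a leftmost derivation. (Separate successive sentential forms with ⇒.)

S⇒S^Y⇒Y^Y⇒W^Y⇒v^Y⇒v^Y/W⇒v^W/W⇒v^v/W⇒v^v/v

S ⇒ S^Y   [S -> S ^ Y]
S^Y ⇒ Y^Y   [S -> Y]
Y^Y ⇒ W^Y   [Y -> W]
W^Y ⇒ v^Y   [W -> v]
v^Y ⇒ v^Y/W   [Y -> Y / W]
v^Y/W ⇒ v^W/W   [Y -> W]
v^W/W ⇒ v^v/W   [W -> v]
v^v/W ⇒ v^v/v   [W -> v]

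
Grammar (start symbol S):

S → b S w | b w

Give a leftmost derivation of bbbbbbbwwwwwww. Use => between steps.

S => bSw => bbSww => bbbSwww => bbbbSwwww => bbbbbSwwwww => bbbbbbSwwwwww => bbbbbbbwwwwwww

S => bSw   [S → b S w]
bSw => bbSww   [S → b S w]
bbSww => bbbSwww   [S → b S w]
bbbSwww => bbbbSwwww   [S → b S w]
bbbbSwwww => bbbbbSwwwww   [S → b S w]
bbbbbSwwwww => bbbbbbSwwwwww   [S → b S w]
bbbbbbSwwwwww => bbbbbbbwwwwwww   [S → b w]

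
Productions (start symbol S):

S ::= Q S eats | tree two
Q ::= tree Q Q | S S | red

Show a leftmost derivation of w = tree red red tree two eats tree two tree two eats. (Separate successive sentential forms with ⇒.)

S ⇒ Q S eats   [S ::= Q S eats]
Q S eats ⇒ S S S eats   [Q ::= S S]
S S S eats ⇒ Q S eats S S eats   [S ::= Q S eats]
Q S eats S S eats ⇒ tree Q Q S eats S S eats   [Q ::= tree Q Q]
tree Q Q S eats S S eats ⇒ tree red Q S eats S S eats   [Q ::= red]
tree red Q S eats S S eats ⇒ tree red red S eats S S eats   [Q ::= red]
tree red red S eats S S eats ⇒ tree red red tree two eats S S eats   [S ::= tree two]
tree red red tree two eats S S eats ⇒ tree red red tree two eats tree two S eats   [S ::= tree two]
tree red red tree two eats tree two S eats ⇒ tree red red tree two eats tree two tree two eats   [S ::= tree two]

S ⇒ Q S eats ⇒ S S S eats ⇒ Q S eats S S eats ⇒ tree Q Q S eats S S eats ⇒ tree red Q S eats S S eats ⇒ tree red red S eats S S eats ⇒ tree red red tree two eats S S eats ⇒ tree red red tree two eats tree two S eats ⇒ tree red red tree two eats tree two tree two eats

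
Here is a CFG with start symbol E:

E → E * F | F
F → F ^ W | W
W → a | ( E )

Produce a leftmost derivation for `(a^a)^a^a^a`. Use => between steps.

E => F => F^W => F^W^W => F^W^W^W => W^W^W^W => (E)^W^W^W => (F)^W^W^W => (F^W)^W^W^W => (W^W)^W^W^W => (a^W)^W^W^W => (a^a)^W^W^W => (a^a)^a^W^W => (a^a)^a^a^W => (a^a)^a^a^a

E => F   [E → F]
F => F^W   [F → F ^ W]
F^W => F^W^W   [F → F ^ W]
F^W^W => F^W^W^W   [F → F ^ W]
F^W^W^W => W^W^W^W   [F → W]
W^W^W^W => (E)^W^W^W   [W → ( E )]
(E)^W^W^W => (F)^W^W^W   [E → F]
(F)^W^W^W => (F^W)^W^W^W   [F → F ^ W]
(F^W)^W^W^W => (W^W)^W^W^W   [F → W]
(W^W)^W^W^W => (a^W)^W^W^W   [W → a]
(a^W)^W^W^W => (a^a)^W^W^W   [W → a]
(a^a)^W^W^W => (a^a)^a^W^W   [W → a]
(a^a)^a^W^W => (a^a)^a^a^W   [W → a]
(a^a)^a^a^W => (a^a)^a^a^a   [W → a]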